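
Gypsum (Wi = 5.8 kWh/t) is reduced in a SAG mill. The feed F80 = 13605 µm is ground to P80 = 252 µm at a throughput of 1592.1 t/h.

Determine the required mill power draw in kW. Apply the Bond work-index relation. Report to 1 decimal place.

W = 10 Wi (P80^-0.5 − F80^-0.5)
W = 10·5.8·(1/√252 − 1/√13605) = 10·5.8·(0.054421) = 3.1564 kWh/t
P = W·T = 3.1564·1592.1 = 5025.3 kW

P = 5025.3 kW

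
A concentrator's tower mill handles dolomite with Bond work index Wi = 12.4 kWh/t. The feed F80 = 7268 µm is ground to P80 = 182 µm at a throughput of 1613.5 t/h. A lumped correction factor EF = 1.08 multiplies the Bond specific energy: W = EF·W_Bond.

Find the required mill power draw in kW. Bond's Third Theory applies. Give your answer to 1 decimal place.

P = 13482.3 kW

W = 10 Wi / √P80 − 10 Wi / √F80
W = 10·12.4·(1/√182 − 1/√7268) = 10·12.4·(0.062395) = 7.7370 kWh/t
W_actual = 1.08 × 7.7370 = 8.3559 kWh/t
Power = W × throughput = 8.3559 kWh/t × 1613.5 t/h = 13482.3 kW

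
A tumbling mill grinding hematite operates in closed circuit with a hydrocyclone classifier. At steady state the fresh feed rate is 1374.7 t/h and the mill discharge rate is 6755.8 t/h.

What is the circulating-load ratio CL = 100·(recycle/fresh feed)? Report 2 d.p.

Discharge = new feed + return, hence
R = M − F = 6755.8 − 1374.7 = 5381.1 t/h
CL = 100·R/F = 100·5381.1/1374.7 = 391.44 %

CL = 391.44 %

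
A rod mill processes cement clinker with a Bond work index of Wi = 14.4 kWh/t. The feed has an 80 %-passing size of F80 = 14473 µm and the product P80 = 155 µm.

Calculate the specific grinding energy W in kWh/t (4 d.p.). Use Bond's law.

W_Bond = 10·Wi·(1/√P₈₀ − 1/√F₈₀)
1/√155 = 0.080322;  1/√14473 = 0.008312
W = 10·14.4·(0.080322 − 0.008312) = 10.3694 kWh/t

W = 10.3694 kWh/t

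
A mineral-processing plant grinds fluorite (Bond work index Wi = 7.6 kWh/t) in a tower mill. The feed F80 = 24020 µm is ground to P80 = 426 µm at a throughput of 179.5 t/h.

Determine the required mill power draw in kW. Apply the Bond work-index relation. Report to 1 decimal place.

W = 10 Wi / √P80 − 10 Wi / √F80
W = 10·7.6·(1/√426 − 1/√24020) = 10·7.6·(0.041998) = 3.1918 kWh/t
P = W·T = 3.1918·179.5 = 572.9 kW

P = 572.9 kW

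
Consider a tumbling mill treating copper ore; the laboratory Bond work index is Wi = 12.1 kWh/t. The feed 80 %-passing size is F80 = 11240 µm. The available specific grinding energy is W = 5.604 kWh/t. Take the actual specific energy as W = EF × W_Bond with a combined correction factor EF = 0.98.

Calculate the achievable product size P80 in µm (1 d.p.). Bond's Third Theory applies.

P80 = 311.1 µm

Bond: W = 10·Wi·(1/√P80 − 1/√F80)
W_Bond = W / EF = 5.604 / 0.98 = 5.7184 kWh/t
⇒ 1/√P80 = W_Bond/(10 Wi) + 1/√F80
  = 5.7184/(10·12.1) + 1/√11240 = 0.047259 + 0.009432 = 0.056692
P80 = (1/0.056692)² = 17.6393² = 311.15 µm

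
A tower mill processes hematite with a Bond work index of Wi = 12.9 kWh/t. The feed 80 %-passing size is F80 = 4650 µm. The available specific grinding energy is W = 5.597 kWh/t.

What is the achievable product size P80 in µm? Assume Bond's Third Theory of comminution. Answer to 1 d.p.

W_Bond = 10·Wi·(1/√P₈₀ − 1/√F₈₀)
⇒ 1/√P80 = W/(10·Wi) + 1/√F80
  = 5.5970/(10·12.9) + 1/√4650 = 0.043388 + 0.014665 = 0.058052
P80 = (1/0.058052)² = 17.2258² = 296.73 µm

P80 = 296.7 µm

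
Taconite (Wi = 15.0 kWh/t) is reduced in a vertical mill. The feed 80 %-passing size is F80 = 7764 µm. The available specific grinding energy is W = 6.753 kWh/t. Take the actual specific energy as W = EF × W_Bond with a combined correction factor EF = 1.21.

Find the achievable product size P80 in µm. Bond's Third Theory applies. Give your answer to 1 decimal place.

W = 10 Wi (P80^-0.5 − F80^-0.5)
W_Bond = W / EF = 6.753 / 1.21 = 5.5810 kWh/t
P80^(−½) = W_Bond/(10 Wi) + F80^(−½)
  = 5.5810/(10·15.0) + 1/√7764 = 0.037207 + 0.011349 = 0.048556
P80 = (1/0.048556)² = 20.5949² = 424.15 µm

P80 = 424.2 µm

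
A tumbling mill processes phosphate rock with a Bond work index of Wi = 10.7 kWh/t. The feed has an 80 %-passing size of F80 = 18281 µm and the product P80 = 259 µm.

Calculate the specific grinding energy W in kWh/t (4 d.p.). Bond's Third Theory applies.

W = 5.8573 kWh/t

W_Bond = 10·Wi·(1/√P₈₀ − 1/√F₈₀)
1/√259 = 0.062137;  1/√18281 = 0.007396
W = 10·10.7·(0.062137 − 0.007396) = 5.8573 kWh/t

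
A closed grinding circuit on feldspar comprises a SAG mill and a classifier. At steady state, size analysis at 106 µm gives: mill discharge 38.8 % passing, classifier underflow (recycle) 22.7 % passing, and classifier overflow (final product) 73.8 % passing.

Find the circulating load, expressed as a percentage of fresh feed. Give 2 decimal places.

CL = 217.39 %

Let r = R/F. Size balance at 106 µm:
Fd + Rd = Ru + Fo ⇒ R/F = (o−d)/(d−u)
r = (73.8 − 38.8)/(38.8 − 22.7) = 35.0/16.1 = 2.1739
CL = 100·r = 217.39 %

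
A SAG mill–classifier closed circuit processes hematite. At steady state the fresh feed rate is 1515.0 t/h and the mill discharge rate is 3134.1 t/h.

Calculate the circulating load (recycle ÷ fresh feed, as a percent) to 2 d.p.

CL = 106.87 %

Mill node: discharge = fresh + recycle.
R = M − F = 3134.1 − 1515.0 = 1619.1 t/h
CL = 100·R/F = 100·1619.1/1515.0 = 106.87 %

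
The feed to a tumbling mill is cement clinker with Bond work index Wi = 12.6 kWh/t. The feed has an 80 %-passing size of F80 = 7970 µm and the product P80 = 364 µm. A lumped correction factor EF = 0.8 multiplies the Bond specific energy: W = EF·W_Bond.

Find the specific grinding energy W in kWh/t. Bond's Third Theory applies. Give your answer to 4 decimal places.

W = 10·Wi·[P80^(−½) − F80^(−½)]
1/√364 = 0.052414;  1/√7970 = 0.011201
W = 10·12.6·(0.052414 − 0.011201) = 5.1928 kWh/t
Apply correction: 5.1928 × 0.8 = 4.1543 kWh/t

W = 4.1543 kWh/t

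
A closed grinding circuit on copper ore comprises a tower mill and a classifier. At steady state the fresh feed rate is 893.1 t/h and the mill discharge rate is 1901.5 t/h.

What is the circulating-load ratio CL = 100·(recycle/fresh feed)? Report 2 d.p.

M = F + R at steady state, so:
R = M − F = 1901.5 − 893.1 = 1008.4 t/h
CL = 100·R/F = 100·1008.4/893.1 = 112.91 %

CL = 112.91 %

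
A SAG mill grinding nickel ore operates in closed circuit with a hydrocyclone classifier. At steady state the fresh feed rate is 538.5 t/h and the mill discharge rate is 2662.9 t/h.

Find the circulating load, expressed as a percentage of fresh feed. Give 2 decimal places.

CL = 394.50 %

Discharge = new feed + return, hence
R = M − F = 2662.9 − 538.5 = 2124.4 t/h
CL = 100·R/F = 100·2124.4/538.5 = 394.50 %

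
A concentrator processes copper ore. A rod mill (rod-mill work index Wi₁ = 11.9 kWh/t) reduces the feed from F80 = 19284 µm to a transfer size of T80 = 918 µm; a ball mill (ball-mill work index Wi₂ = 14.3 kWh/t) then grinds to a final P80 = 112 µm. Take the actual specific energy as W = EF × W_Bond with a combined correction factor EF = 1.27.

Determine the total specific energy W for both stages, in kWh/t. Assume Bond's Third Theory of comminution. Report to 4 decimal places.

W = 15.0662 kWh/t

W_Bond = 10·Wi·(1/√P₈₀ − 1/√F₈₀)
Stage 1 (19284→918 µm, Wi₁=11.9): W₁ = 10·11.9·(0.033005 − 0.007201) = 3.0706 kWh/t
Stage 2 (918→112 µm, Wi₂=14.3): W₂ = 10·14.3·(0.094491 − 0.033005) = 8.7925 kWh/t
W = W₁ + W₂ = 3.0706 + 8.7925 = 11.8632 kWh/t
With EF = 1.27: W = 11.8632·1.27 = 15.0662 kWh/t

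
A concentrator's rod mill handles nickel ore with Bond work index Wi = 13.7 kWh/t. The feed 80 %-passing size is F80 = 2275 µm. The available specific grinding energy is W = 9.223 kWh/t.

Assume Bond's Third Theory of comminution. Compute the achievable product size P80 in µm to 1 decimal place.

P80 = 128.3 µm

W = 10 Wi (P80^-0.5 − F80^-0.5)
P80^(−½) = W/(10 Wi) + F80^(−½)
  = 9.2230/(10·13.7) + 1/√2275 = 0.067321 + 0.020966 = 0.088287
P80 = (1/0.088287)² = 11.3267² = 128.29 µm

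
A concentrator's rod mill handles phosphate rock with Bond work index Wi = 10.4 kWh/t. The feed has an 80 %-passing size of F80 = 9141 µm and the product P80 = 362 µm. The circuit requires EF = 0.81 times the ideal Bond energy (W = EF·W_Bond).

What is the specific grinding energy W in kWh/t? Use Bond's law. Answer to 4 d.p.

W = 3.5465 kWh/t

W = 10·Wi·(P80^(-½) − F80^(-½))
1/√362 = 0.052559;  1/√9141 = 0.010459
W = 10·10.4·(0.052559 − 0.010459) = 4.3784 kWh/t
W_actual = 0.81 × 4.3784 = 3.5465 kWh/t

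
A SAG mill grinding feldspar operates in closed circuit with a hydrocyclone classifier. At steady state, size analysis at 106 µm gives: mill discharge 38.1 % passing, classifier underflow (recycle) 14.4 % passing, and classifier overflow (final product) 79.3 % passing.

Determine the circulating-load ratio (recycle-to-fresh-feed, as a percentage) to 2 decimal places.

CL = 173.84 %

Two-product formula at 106 µm:
(1+r)d = ru + o → r = (o−d)/(d−u)
r = (79.3 − 38.1)/(38.1 − 14.4) = 41.2/23.7 = 1.7384
CL = 100·r = 173.84 %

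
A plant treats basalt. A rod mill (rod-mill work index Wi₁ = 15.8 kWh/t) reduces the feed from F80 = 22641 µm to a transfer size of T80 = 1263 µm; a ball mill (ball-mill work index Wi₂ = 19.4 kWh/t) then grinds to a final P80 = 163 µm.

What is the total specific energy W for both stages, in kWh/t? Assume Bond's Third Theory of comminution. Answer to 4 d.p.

W = 13.1322 kWh/t

W = 10 Wi (1/√P80 − 1/√F80)  [Bond]
Stage 1 (22641→1263 µm, Wi₁=15.8): W₁ = 10·15.8·(0.028138 − 0.006646) = 3.3958 kWh/t
Stage 2 (1263→163 µm, Wi₂=19.4): W₂ = 10·19.4·(0.078326 − 0.028138) = 9.7364 kWh/t
W = W₁ + W₂ = 3.3958 + 9.7364 = 13.1322 kWh/t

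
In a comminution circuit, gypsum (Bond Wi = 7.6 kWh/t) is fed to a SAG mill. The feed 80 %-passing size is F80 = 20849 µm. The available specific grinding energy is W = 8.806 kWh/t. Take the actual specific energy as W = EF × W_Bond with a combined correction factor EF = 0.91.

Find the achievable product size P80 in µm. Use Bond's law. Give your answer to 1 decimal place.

P80 = 55.5 µm

Bond:  W = 10 Wi (1/√P − 1/√F)
W_Bond = W / EF = 8.806 / 0.91 = 9.6769 kWh/t
⇒ 1/√P80 = W_Bond/(10·Wi) + 1/√F80
  = 9.6769/(10·7.6) + 1/√20849 = 0.127328 + 0.006926 = 0.134254
P80 = (1/0.134254)² = 7.4486² = 55.48 µm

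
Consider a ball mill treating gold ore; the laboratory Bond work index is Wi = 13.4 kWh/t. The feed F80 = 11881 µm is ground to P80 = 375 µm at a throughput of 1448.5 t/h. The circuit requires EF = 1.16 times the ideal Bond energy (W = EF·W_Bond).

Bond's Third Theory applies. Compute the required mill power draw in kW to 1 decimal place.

Bond: W = 10·Wi·(1/√P80 − 1/√F80)
W = 10·13.4·(1/√375 − 1/√11881) = 10·13.4·(0.042465) = 5.6904 kWh/t
Corrected W = EF·W_Bond = 1.16·5.6904 = 6.6008 kWh/t
Mill draw = 6.6008 × 1448.5 = 9561.3 kW

P = 9561.3 kW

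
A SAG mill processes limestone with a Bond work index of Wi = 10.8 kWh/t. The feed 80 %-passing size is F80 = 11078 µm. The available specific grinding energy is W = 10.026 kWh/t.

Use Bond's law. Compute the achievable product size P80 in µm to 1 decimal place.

P80 = 95.5 µm

W = 10 Wi / √P80 − 10 Wi / √F80
⇒ 1/√P80 = W/(10·Wi) + 1/√F80
  = 10.0260/(10·10.8) + 1/√11078 = 0.092833 + 0.009501 = 0.102334
P80 = (1/0.102334)² = 9.7719² = 95.49 µm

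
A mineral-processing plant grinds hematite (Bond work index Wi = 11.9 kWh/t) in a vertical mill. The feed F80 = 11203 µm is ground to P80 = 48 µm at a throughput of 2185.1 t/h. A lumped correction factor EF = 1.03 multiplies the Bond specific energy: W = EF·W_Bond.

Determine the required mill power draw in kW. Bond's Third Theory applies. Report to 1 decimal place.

P = 36127.2 kW

Bond:  W = 10 Wi (1/√P − 1/√F)
W = 10·11.9·(1/√48 − 1/√11203) = 10·11.9·(0.134890) = 16.0519 kWh/t
Corrected W = EF·W_Bond = 1.03·16.0519 = 16.5334 kWh/t
Power = W × throughput = 16.5334 kWh/t × 2185.1 t/h = 36127.2 kW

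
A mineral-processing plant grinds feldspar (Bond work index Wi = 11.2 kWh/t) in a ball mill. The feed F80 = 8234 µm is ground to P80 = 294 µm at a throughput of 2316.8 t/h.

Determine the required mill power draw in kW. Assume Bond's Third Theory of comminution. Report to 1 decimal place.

P = 12273.7 kW

Bond: W = 10·Wi·(1/√P80 − 1/√F80)
W = 10·11.2·(1/√294 − 1/√8234) = 10·11.2·(0.047301) = 5.2977 kWh/t
P = W·T = 5.2977·2316.8 = 12273.7 kW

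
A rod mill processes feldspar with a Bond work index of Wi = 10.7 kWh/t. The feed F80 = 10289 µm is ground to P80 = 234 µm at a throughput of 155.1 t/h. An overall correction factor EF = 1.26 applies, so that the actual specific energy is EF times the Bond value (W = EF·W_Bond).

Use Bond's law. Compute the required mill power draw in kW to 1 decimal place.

W = 10 Wi (P80^-0.5 − F80^-0.5)
W = 10·10.7·(1/√234 − 1/√10289) = 10·10.7·(0.055513) = 5.9399 kWh/t
With EF = 1.26: W = 5.9399·1.26 = 7.4843 kWh/t
Mill draw = 7.4843 × 155.1 = 1160.8 kW

P = 1160.8 kW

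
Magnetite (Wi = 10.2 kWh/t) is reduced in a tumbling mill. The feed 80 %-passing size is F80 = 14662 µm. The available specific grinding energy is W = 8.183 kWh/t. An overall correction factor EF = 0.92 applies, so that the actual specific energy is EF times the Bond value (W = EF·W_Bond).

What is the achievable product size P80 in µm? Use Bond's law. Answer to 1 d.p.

W = 10 Wi (1/√P80 − 1/√F80)  [Bond]
W_Bond = W / EF = 8.183 / 0.92 = 8.8946 kWh/t
P80^-0.5 = F80^-0.5 + W_Bond/(10 Wi)
  = 8.8946/(10·10.2) + 1/√14662 = 0.087202 + 0.008259 = 0.095460
P80 = (1/0.095460)² = 10.4756² = 109.74 µm

P80 = 109.7 µm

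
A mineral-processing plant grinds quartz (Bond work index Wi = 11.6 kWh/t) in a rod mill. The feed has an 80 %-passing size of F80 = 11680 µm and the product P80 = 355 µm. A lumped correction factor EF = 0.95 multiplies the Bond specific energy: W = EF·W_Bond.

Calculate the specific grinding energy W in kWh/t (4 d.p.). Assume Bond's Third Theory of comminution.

W = 4.8291 kWh/t

Bond: W = 10·Wi·(1/√P80 − 1/√F80)
1/√355 = 0.053074;  1/√11680 = 0.009253
W = 10·11.6·(0.053074 − 0.009253) = 5.0833 kWh/t
W_actual = 0.95 × 5.0833 = 4.8291 kWh/t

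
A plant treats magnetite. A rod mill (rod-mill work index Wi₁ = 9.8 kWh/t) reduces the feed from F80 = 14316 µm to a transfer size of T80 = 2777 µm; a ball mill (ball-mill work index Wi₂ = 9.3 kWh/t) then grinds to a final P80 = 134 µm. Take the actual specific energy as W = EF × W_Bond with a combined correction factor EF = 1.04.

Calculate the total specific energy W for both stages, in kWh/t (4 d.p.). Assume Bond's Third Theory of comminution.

W = 10·Wi·[P80^(−½) − F80^(−½)]
Stage 1 (14316→2777 µm, Wi₁=9.8): W₁ = 10·9.8·(0.018976 − 0.008358) = 1.0406 kWh/t
Stage 2 (2777→134 µm, Wi₂=9.3): W₂ = 10·9.3·(0.086387 − 0.018976) = 6.2692 kWh/t
W = W₁ + W₂ = 1.0406 + 6.2692 = 7.3098 kWh/t
W_actual = 1.04 × 7.3098 = 7.6022 kWh/t

W = 7.6022 kWh/t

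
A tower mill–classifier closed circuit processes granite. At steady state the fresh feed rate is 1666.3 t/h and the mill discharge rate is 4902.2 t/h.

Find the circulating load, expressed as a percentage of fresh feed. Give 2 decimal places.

CL = 194.20 %

Steady state: M = F + R.
R = M − F = 4902.2 − 1666.3 = 3235.9 t/h
CL = 100·R/F = 100·3235.9/1666.3 = 194.20 %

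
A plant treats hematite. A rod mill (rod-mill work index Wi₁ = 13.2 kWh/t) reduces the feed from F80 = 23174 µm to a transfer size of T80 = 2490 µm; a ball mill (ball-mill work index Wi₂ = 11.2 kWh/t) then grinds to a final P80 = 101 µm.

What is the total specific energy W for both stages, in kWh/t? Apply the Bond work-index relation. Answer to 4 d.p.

W = 10 Wi (1/√P80 − 1/√F80)  [Bond]
Stage 1 (23174→2490 µm, Wi₁=13.2): W₁ = 10·13.2·(0.020040 − 0.006569) = 1.7782 kWh/t
Stage 2 (2490→101 µm, Wi₂=11.2): W₂ = 10·11.2·(0.099504 − 0.020040) = 8.8999 kWh/t
W = W₁ + W₂ = 1.7782 + 8.8999 = 10.6781 kWh/t

W = 10.6781 kWh/t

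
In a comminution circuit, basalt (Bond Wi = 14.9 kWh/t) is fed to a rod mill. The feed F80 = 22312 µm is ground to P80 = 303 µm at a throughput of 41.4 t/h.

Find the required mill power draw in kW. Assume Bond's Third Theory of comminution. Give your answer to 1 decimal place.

W = 10 Wi (1/√P80 − 1/√F80)  [Bond]
W = 10·14.9·(1/√303 − 1/√22312) = 10·14.9·(0.050754) = 7.5623 kWh/t
Mill draw = 7.5623 × 41.4 = 313.1 kW

P = 313.1 kW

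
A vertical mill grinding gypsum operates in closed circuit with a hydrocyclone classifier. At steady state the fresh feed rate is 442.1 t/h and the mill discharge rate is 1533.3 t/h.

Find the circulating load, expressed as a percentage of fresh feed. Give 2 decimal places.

Mill node: discharge = fresh + recycle.
R = M − F = 1533.3 − 442.1 = 1091.2 t/h
CL = 100·R/F = 100·1091.2/442.1 = 246.82 %

CL = 246.82 %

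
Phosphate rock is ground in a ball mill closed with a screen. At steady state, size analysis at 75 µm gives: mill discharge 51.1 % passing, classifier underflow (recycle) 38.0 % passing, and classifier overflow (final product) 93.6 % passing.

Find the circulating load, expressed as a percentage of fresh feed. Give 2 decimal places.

CL = 324.43 %

Classifier node, passing 75 µm:
(1+r)·d = r·u + o ⇒ r = (o−d)/(d−u)
r = (93.6 − 51.1)/(51.1 − 38.0) = 42.5/13.1 = 3.2443
CL = 100·r = 324.43 %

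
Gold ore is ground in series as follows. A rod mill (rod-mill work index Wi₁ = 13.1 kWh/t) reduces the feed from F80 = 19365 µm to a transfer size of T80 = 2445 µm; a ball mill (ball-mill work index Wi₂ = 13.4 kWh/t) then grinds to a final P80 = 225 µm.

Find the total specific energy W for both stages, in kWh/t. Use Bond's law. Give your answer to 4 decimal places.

W = 7.9313 kWh/t

W = 10 Wi (1/√P80 − 1/√F80)  [Bond]
Stage 1 (19365→2445 µm, Wi₁=13.1): W₁ = 10·13.1·(0.020224 − 0.007186) = 1.7079 kWh/t
Stage 2 (2445→225 µm, Wi₂=13.4): W₂ = 10·13.4·(0.066667 − 0.020224) = 6.2234 kWh/t
W = W₁ + W₂ = 1.7079 + 6.2234 = 7.9313 kWh/t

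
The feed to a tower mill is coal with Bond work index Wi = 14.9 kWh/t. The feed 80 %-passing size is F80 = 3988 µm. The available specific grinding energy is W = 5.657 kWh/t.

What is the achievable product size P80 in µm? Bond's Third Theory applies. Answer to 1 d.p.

P80 = 345.5 µm

W = 10·Wi·(P80^(-½) − F80^(-½))
P80^-0.5 = F80^-0.5 + W/(10 Wi)
  = 5.6570/(10·14.9) + 1/√3988 = 0.037966 + 0.015835 = 0.053802
P80 = (1/0.053802)² = 18.5868² = 345.47 µm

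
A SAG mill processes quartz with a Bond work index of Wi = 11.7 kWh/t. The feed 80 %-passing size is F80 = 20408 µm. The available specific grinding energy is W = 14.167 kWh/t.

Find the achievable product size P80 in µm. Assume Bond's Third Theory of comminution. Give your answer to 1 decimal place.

W = 10·Wi·[P80^(−½) − F80^(−½)]
P80^(−½) = W/(10 Wi) + F80^(−½)
  = 14.1670/(10·11.7) + 1/√20408 = 0.121085 + 0.007000 = 0.128085
P80 = (1/0.128085)² = 7.8073² = 60.95 µm

P80 = 61.0 µm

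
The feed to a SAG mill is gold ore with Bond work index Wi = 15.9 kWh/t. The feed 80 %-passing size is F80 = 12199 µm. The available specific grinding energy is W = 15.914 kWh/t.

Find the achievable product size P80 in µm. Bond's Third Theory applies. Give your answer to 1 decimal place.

Bond: W = 10·Wi·(1/√P80 − 1/√F80)
P80^-0.5 = F80^-0.5 + W/(10 Wi)
  = 15.9140/(10·15.9) + 1/√12199 = 0.100088 + 0.009054 = 0.109142
P80 = (1/0.109142)² = 9.1624² = 83.95 µm

P80 = 83.9 µm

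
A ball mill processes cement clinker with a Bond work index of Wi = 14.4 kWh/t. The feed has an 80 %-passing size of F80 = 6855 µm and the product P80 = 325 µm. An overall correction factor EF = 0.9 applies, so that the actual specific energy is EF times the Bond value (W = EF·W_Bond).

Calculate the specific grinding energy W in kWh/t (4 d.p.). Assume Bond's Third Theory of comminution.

W = 5.6236 kWh/t

W = 10 Wi (P80^-0.5 − F80^-0.5)
1/√325 = 0.055470;  1/√6855 = 0.012078
W = 10·14.4·(0.055470 − 0.012078) = 6.2484 kWh/t
With EF = 0.9: W = 6.2484·0.9 = 5.6236 kWh/t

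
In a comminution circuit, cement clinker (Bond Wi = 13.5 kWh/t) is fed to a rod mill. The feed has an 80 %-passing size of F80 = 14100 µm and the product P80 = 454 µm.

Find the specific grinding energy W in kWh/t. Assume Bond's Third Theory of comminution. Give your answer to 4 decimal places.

W = 10 Wi (1/√P80 − 1/√F80)  [Bond]
1/√454 = 0.046932;  1/√14100 = 0.008422
W = 10·13.5·(0.046932 − 0.008422) = 5.1990 kWh/t

W = 5.1990 kWh/t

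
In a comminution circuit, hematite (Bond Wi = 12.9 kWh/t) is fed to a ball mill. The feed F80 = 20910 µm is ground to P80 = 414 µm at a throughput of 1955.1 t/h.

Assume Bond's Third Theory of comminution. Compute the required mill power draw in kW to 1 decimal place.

P = 10651.2 kW

Bond:  W = 10 Wi (1/√P − 1/√F)
W = 10·12.9·(1/√414 − 1/√20910) = 10·12.9·(0.042232) = 5.4479 kWh/t
Mill draw = 5.4479 × 1955.1 = 10651.2 kW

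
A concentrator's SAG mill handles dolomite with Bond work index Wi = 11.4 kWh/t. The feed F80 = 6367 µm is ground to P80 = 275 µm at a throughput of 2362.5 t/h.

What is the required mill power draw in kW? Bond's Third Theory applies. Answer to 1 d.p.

P = 12865.6 kW

W = 10·Wi·[P80^(−½) − F80^(−½)]
W = 10·11.4·(1/√275 − 1/√6367) = 10·11.4·(0.047770) = 5.4458 kWh/t
P = W·T = 5.4458·2362.5 = 12865.6 kW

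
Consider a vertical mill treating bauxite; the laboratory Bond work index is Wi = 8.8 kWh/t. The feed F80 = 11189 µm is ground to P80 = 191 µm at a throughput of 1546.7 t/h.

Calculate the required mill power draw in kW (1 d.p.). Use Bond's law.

P = 8561.8 kW

W = 10·Wi·[P80^(−½) − F80^(−½)]
W = 10·8.8·(1/√191 − 1/√11189) = 10·8.8·(0.062904) = 5.5355 kWh/t
P_mill = W·ṁ = 5.5355·1546.7 = 8561.8 kW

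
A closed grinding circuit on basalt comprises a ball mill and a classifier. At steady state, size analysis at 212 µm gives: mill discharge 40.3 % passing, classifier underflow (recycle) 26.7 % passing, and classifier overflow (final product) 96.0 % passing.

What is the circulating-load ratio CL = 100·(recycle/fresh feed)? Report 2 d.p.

CL = 409.56 %

Let r = R/F. Size balance at 212 µm:
r = (o − d)/(d − u)
r = (96.0 − 40.3)/(40.3 − 26.7) = 55.7/13.6 = 4.0956
CL = 100·r = 409.56 %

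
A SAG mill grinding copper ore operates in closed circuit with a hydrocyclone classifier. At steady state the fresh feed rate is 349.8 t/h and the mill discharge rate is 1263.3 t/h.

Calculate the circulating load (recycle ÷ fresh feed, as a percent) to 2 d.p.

Discharge = new feed + return, hence
R = M − F = 1263.3 − 349.8 = 913.5 t/h
CL = 100·R/F = 100·913.5/349.8 = 261.15 %

CL = 261.15 %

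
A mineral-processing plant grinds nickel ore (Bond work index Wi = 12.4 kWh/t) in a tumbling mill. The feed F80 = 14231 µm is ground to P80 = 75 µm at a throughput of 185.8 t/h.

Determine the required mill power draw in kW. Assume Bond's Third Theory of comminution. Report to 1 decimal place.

P = 2467.2 kW

Bond: W = 10·Wi·(1/√P80 − 1/√F80)
W = 10·12.4·(1/√75 − 1/√14231) = 10·12.4·(0.107087) = 13.2788 kWh/t
Power = W × throughput = 13.2788 kWh/t × 185.8 t/h = 2467.2 kW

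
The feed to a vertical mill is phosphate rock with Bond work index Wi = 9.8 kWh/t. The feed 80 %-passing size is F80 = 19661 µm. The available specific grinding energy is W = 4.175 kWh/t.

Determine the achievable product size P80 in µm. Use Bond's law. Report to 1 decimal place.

W = 10 Wi / √P80 − 10 Wi / √F80
P80^-0.5 = F80^-0.5 + W/(10 Wi)
  = 4.1750/(10·9.8) + 1/√19661 = 0.042602 + 0.007132 = 0.049734
P80 = (1/0.049734)² = 20.1070² = 404.29 µm

P80 = 404.3 µm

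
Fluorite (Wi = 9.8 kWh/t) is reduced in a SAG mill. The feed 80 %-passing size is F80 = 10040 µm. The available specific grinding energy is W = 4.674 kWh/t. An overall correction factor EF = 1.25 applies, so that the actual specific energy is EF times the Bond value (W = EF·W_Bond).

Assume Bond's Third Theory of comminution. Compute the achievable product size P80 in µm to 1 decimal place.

W = 10·Wi·(P80^(-½) − F80^(-½))
W_Bond = W / EF = 4.674 / 1.25 = 3.7392 kWh/t
⇒ 1/√P80 = W_Bond/(10 Wi) + 1/√F80
  = 3.7392/(10·9.8) + 1/√10040 = 0.038155 + 0.009980 = 0.048135
P80 = (1/0.048135)² = 20.7748² = 431.59 µm

P80 = 431.6 µm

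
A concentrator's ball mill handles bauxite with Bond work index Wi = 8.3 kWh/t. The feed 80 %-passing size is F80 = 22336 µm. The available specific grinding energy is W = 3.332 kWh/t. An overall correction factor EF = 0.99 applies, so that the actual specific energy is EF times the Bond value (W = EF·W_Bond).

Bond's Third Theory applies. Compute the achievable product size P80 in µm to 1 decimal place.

P80 = 448.1 µm

W = 10·Wi·[P80^(−½) − F80^(−½)]
W_Bond = W / EF = 3.332 / 0.99 = 3.3657 kWh/t
⇒ 1/√P80 = W_Bond/(10·Wi) + 1/√F80
  = 3.3657/(10·8.3) + 1/√22336 = 0.040550 + 0.006691 = 0.047241
P80 = (1/0.047241)² = 21.1680² = 448.08 µm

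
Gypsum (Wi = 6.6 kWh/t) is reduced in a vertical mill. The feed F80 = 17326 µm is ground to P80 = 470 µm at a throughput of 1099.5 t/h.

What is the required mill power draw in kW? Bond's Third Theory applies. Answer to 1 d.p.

P = 2796.0 kW

W = 10 Wi / √P80 − 10 Wi / √F80
W = 10·6.6·(1/√470 − 1/√17326) = 10·6.6·(0.038529) = 2.5429 kWh/t
P = W·T = 2.5429·1099.5 = 2796.0 kW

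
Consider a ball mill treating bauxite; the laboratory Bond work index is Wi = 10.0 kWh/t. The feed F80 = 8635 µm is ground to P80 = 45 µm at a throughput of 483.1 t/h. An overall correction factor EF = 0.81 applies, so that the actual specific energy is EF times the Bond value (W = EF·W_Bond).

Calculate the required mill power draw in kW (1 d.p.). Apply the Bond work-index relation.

P = 5412.2 kW

Bond: W = 10·Wi·(1/√P80 − 1/√F80)
W = 10·10.0·(1/√45 − 1/√8635) = 10·10.0·(0.138310) = 13.8310 kWh/t
W_actual = 0.81 × 13.8310 = 11.2031 kWh/t
Mill draw = 11.2031 × 483.1 = 5412.2 kW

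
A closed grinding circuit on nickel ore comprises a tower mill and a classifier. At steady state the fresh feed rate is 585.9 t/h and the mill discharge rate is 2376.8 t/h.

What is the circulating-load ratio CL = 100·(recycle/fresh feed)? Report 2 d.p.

Discharge = new feed + return, hence
R = M − F = 2376.8 − 585.9 = 1790.9 t/h
CL = 100·R/F = 100·1790.9/585.9 = 305.67 %

CL = 305.67 %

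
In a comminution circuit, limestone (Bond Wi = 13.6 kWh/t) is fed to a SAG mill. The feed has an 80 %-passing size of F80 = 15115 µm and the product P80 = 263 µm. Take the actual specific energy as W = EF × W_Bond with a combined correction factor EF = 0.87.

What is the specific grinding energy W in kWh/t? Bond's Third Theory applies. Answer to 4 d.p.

W = 6.3335 kWh/t

W_Bond = 10·Wi·(1/√P₈₀ − 1/√F₈₀)
1/√263 = 0.061663;  1/√15115 = 0.008134
W = 10·13.6·(0.061663 − 0.008134) = 7.2799 kWh/t
W_actual = 0.87 × 7.2799 = 6.3335 kWh/t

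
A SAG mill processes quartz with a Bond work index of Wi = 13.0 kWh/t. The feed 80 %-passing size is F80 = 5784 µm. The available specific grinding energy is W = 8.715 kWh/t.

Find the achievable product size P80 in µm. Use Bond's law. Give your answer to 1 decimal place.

P80 = 155.5 µm

W = 10 Wi (P80^-0.5 − F80^-0.5)
1/√P80 = 1/√F80 + W/(10·Wi)
  = 8.7150/(10·13.0) + 1/√5784 = 0.067038 + 0.013149 = 0.080187
P80 = (1/0.080187)² = 12.4708² = 155.52 µm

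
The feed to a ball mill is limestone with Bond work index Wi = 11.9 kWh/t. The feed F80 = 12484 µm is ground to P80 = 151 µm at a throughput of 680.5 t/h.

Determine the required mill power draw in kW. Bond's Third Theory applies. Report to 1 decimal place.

Bond:  W = 10 Wi (1/√P − 1/√F)
W = 10·11.9·(1/√151 − 1/√12484) = 10·11.9·(0.072429) = 8.6190 kWh/t
P = W·T = 8.6190·680.5 = 5865.3 kW

P = 5865.3 kW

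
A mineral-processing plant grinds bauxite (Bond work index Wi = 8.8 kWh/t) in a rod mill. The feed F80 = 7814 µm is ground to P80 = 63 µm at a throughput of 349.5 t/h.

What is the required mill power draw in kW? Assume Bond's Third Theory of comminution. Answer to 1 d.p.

W = 10·Wi·[P80^(−½) − F80^(−½)]
W = 10·8.8·(1/√63 − 1/√7814) = 10·8.8·(0.114676) = 10.0914 kWh/t
P = W·T = 10.0914·349.5 = 3527.0 kW

P = 3527.0 kW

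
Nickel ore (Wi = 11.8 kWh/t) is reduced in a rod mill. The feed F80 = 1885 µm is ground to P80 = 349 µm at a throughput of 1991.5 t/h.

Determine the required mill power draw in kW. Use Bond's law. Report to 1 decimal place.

Bond: W = 10·Wi·(1/√P80 − 1/√F80)
W = 10·11.8·(1/√349 − 1/√1885) = 10·11.8·(0.030496) = 3.5985 kWh/t
P = W·T = 3.5985·1991.5 = 7166.5 kW

P = 7166.5 kW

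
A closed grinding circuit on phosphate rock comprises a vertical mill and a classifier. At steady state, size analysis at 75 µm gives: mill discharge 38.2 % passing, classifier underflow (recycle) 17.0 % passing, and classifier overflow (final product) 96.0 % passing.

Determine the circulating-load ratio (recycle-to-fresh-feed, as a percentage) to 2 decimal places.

CL = 272.64 %

Balance %-passing 75 µm (r = R/F):
(1+r)·d = r·u + o ⇒ r = (o−d)/(d−u)
r = (96.0 − 38.2)/(38.2 − 17.0) = 57.8/21.2 = 2.7264
CL = 100·r = 272.64 %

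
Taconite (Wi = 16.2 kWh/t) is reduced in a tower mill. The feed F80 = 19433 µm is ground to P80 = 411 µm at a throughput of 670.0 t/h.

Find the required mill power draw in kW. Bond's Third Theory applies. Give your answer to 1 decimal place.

P = 4575.3 kW

Bond:  W = 10 Wi (1/√P − 1/√F)
W = 10·16.2·(1/√411 − 1/√19433) = 10·16.2·(0.042153) = 6.8288 kWh/t
Mill draw = 6.8288 × 670.0 = 4575.3 kW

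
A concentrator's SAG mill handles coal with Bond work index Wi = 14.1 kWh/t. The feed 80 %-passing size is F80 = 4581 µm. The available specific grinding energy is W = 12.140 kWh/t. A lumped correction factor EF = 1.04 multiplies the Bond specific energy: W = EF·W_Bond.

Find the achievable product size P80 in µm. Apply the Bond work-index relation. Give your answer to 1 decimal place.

Bond:  W = 10 Wi (1/√P − 1/√F)
W_Bond = W / EF = 12.140 / 1.04 = 11.6731 kWh/t
1/√P80 = 1/√F80 + W_Bond/(10·Wi)
  = 11.6731/(10·14.1) + 1/√4581 = 0.082788 + 0.014775 = 0.097563
P80 = (1/0.097563)² = 10.2498² = 105.06 µm

P80 = 105.1 µm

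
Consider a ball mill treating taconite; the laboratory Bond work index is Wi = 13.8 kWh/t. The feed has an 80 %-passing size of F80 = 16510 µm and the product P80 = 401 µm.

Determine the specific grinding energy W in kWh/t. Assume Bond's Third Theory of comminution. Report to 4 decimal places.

Bond:  W = 10 Wi (1/√P − 1/√F)
1/√401 = 0.049938;  1/√16510 = 0.007783
W = 10·13.8·(0.049938 − 0.007783) = 5.8174 kWh/t

W = 5.8174 kWh/t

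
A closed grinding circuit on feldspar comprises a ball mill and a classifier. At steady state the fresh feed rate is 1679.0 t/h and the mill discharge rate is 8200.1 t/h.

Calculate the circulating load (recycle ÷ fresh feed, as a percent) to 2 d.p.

Discharge = new feed + return, hence
R = M − F = 8200.1 − 1679.0 = 6521.1 t/h
CL = 100·R/F = 100·6521.1/1679.0 = 388.39 %

CL = 388.39 %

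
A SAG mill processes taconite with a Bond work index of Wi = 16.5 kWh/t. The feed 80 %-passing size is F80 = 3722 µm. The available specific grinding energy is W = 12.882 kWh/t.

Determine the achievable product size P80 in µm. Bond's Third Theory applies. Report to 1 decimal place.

P80 = 112.1 µm

W = 10·Wi·[P80^(−½) − F80^(−½)]
⇒ 1/√P80 = W/(10 Wi) + 1/√F80
  = 12.8820/(10·16.5) + 1/√3722 = 0.078073 + 0.016391 = 0.094464
P80 = (1/0.094464)² = 10.5860² = 112.06 µm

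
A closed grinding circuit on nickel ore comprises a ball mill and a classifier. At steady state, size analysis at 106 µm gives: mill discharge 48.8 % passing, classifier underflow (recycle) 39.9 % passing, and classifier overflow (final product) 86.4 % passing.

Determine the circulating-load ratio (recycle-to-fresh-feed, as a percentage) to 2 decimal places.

CL = 422.47 %

Two-product formula at 106 µm:
Fd + Rd = Ru + Fo ⇒ R/F = (o−d)/(d−u)
r = (86.4 − 48.8)/(48.8 − 39.9) = 37.6/8.9 = 4.2247
CL = 100·r = 422.47 %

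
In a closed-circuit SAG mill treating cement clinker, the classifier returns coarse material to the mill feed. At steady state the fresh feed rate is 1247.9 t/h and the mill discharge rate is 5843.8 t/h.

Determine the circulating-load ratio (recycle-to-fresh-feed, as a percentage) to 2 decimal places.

CL = 368.29 %

M = F + R at steady state, so:
R = M − F = 5843.8 − 1247.9 = 4595.9 t/h
CL = 100·R/F = 100·4595.9/1247.9 = 368.29 %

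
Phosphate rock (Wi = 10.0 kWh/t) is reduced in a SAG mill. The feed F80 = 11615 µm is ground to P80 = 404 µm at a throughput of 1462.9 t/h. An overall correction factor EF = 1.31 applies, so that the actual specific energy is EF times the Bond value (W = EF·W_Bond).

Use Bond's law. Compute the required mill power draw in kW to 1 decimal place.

Bond:  W = 10 Wi (1/√P − 1/√F)
W = 10·10.0·(1/√404 − 1/√11615) = 10·10.0·(0.040473) = 4.0473 kWh/t
With EF = 1.31: W = 4.0473·1.31 = 5.3020 kWh/t
Power = W × throughput = 5.3020 kWh/t × 1462.9 t/h = 7756.3 kW

P = 7756.3 kW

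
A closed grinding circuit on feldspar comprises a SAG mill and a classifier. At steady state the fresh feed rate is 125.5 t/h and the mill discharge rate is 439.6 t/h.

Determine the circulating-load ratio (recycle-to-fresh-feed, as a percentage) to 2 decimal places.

M = F + R at steady state, so:
R = M − F = 439.6 − 125.5 = 314.1 t/h
CL = 100·R/F = 100·314.1/125.5 = 250.28 %

CL = 250.28 %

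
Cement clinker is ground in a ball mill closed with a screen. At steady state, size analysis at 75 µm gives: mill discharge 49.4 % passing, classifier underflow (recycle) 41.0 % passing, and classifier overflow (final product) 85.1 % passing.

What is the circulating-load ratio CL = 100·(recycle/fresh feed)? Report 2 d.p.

CL = 425.00 %

Mass balance on the −75 µm fraction:
d + r·d = r·u + o → r(d−u) = o−d
r = (85.1 − 49.4)/(49.4 − 41.0) = 35.7/8.4 = 4.2500
CL = 100·r = 425.00 %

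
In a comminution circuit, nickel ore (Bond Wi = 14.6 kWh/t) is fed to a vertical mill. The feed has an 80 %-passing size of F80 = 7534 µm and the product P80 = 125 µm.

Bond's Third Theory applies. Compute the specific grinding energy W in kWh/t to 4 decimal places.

Bond: W = 10·Wi·(1/√P80 − 1/√F80)
1/√125 = 0.089443;  1/√7534 = 0.011521
W = 10·14.6·(0.089443 − 0.011521) = 11.3766 kWh/t

W = 11.3766 kWh/t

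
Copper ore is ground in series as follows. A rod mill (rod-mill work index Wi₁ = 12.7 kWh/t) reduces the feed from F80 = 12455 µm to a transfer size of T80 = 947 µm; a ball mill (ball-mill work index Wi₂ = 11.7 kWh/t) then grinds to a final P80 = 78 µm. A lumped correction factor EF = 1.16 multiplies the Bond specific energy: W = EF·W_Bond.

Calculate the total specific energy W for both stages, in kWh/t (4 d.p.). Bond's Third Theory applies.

W_Bond = 10·Wi·(1/√P₈₀ − 1/√F₈₀)
Stage 1 (12455→947 µm, Wi₁=12.7): W₁ = 10·12.7·(0.032496 − 0.008960) = 2.9890 kWh/t
Stage 2 (947→78 µm, Wi₂=11.7): W₂ = 10·11.7·(0.113228 − 0.032496) = 9.4457 kWh/t
W = W₁ + W₂ = 2.9890 + 9.4457 = 12.4346 kWh/t
With EF = 1.16: W = 12.4346·1.16 = 14.4242 kWh/t

W = 14.4242 kWh/t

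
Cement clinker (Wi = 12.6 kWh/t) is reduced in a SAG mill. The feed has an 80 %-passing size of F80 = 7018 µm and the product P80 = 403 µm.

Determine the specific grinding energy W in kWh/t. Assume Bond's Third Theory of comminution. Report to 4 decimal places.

W = 10 Wi / √P80 − 10 Wi / √F80
1/√403 = 0.049814;  1/√7018 = 0.011937
W = 10·12.6·(0.049814 − 0.011937) = 4.7725 kWh/t

W = 4.7725 kWh/t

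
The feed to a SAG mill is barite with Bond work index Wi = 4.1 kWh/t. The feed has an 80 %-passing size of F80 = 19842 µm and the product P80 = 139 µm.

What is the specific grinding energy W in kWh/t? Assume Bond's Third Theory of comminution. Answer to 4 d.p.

W = 3.1865 kWh/t

W = 10 Wi (P80^-0.5 − F80^-0.5)
1/√139 = 0.084819;  1/√19842 = 0.007099
W = 10·4.1·(0.084819 − 0.007099) = 3.1865 kWh/t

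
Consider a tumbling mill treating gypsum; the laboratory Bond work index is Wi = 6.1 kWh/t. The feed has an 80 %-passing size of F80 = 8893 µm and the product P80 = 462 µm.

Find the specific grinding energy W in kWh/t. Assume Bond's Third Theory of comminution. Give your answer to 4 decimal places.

W = 2.1911 kWh/t

W = 10 Wi / √P80 − 10 Wi / √F80
1/√462 = 0.046524;  1/√8893 = 0.010604
W = 10·6.1·(0.046524 − 0.010604) = 2.1911 kWh/t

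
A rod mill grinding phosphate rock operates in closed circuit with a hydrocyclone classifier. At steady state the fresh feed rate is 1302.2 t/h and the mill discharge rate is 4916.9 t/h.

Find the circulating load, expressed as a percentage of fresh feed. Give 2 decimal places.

M = F + R at steady state, so:
R = M − F = 4916.9 − 1302.2 = 3614.7 t/h
CL = 100·R/F = 100·3614.7/1302.2 = 277.58 %

CL = 277.58 %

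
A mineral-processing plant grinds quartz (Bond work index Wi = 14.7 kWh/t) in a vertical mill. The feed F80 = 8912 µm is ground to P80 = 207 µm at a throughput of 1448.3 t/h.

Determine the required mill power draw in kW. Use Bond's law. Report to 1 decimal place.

P = 12542.4 kW

Bond:  W = 10 Wi (1/√P − 1/√F)
W = 10·14.7·(1/√207 − 1/√8912) = 10·14.7·(0.058912) = 8.6601 kWh/t
P_mill = W·ṁ = 8.6601·1448.3 = 12542.4 kW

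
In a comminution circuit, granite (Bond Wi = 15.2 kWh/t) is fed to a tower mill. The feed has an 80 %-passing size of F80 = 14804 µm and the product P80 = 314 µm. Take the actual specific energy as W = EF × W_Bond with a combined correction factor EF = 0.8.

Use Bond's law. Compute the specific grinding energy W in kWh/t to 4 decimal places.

W = 5.8629 kWh/t

W = 10 Wi (P80^-0.5 − F80^-0.5)
1/√314 = 0.056433;  1/√14804 = 0.008219
W = 10·15.2·(0.056433 − 0.008219) = 7.3286 kWh/t
Apply correction: 7.3286 × 0.8 = 5.8629 kWh/t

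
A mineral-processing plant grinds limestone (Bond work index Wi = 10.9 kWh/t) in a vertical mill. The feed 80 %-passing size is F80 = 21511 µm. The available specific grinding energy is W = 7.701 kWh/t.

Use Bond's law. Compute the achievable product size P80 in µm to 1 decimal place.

W = 10·Wi·(P80^(-½) − F80^(-½))
P80^(−½) = W/(10 Wi) + F80^(−½)
  = 7.7010/(10·10.9) + 1/√21511 = 0.070651 + 0.006818 = 0.077470
P80 = (1/0.077470)² = 12.9083² = 166.62 µm

P80 = 166.6 µm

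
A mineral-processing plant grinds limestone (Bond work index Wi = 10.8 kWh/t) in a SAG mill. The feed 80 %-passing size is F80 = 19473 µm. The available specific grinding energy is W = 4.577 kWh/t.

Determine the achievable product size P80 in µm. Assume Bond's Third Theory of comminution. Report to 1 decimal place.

W = 10 Wi / √P80 − 10 Wi / √F80
P80^(−½) = W/(10 Wi) + F80^(−½)
  = 4.5770/(10·10.8) + 1/√19473 = 0.042380 + 0.007166 = 0.049546
P80 = (1/0.049546)² = 20.1834² = 407.37 µm

P80 = 407.4 µm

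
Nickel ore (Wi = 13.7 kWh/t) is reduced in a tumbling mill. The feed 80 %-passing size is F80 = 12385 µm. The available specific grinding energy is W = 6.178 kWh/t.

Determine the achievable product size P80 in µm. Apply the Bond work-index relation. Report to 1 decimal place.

W = 10 Wi (1/√P80 − 1/√F80)  [Bond]
P80^(−½) = W/(10 Wi) + F80^(−½)
  = 6.1780/(10·13.7) + 1/√12385 = 0.045095 + 0.008986 = 0.054081
P80 = (1/0.054081)² = 18.4909² = 341.91 µm

P80 = 341.9 µm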